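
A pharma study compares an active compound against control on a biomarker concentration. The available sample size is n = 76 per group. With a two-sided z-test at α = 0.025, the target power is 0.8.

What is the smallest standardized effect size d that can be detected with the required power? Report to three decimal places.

Required noncentrality: δ = z_{0.0125} + z_{0.20} = 2.241 + 0.842 = 3.083.
(The second rejection-region term Φ(−δ − z_{α/2}) is negligible and dropped.)
δ = d·√(n/2) ⇒ d = δ/√(n/2) = 3.083/√(76/2) = 0.5001.

d ≈ 0.500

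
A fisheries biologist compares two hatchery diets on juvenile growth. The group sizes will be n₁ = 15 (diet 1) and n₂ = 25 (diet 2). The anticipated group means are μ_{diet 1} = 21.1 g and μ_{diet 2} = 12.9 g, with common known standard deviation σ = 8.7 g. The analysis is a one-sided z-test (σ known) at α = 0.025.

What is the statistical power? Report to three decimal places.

Standardized effect: d = |μ_{diet 1} − μ_{diet 2}| / σ = |21.1 − 12.9| / 8.7 = 0.9425
Noncentrality parameter: δ = d / √(1/n₁ + 1/n₂) = 0.9425 / √(1/15 + 1/25) = 2.8859
Critical value for a one-sided test at α = 0.025: z_α = 1.960.
Power = P(Z > 1.960 − δ) = Φ(0.926) = 0.8228.

Power ≈ 0.823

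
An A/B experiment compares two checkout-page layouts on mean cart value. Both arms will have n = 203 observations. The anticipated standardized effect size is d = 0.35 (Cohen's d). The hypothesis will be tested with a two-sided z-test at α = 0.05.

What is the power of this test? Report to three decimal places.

Power ≈ 0.941

Noncentrality parameter: δ = d·√(n/2) = 0.35 × √(203/2) = 3.5262
Two-sided α = 0.05 → critical value z_{0.025} = 1.960.
Power = Φ(δ − 1.960) + Φ(−δ − 1.960) = Φ(1.566) + Φ(-5.486) = 0.9413 + 0.0000 = 0.9413.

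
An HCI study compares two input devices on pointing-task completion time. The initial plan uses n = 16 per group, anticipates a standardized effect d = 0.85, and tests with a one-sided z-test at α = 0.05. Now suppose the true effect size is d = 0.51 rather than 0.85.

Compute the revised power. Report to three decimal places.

With d = 0.51: δ = d·√(n/2) = 0.51 × √(16/2) = 1.4425. Critical value z_{0.05} = 1.645.
Revised power = P(Z > 1.645 − δ) = Φ(-0.202) = 0.4198.

Power ≈ 0.420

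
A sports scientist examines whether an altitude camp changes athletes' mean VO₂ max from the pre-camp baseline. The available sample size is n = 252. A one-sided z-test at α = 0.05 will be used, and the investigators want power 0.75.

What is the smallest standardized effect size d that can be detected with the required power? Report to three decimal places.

d ≈ 0.146

Required noncentrality: δ = z_{0.05} + z_{0.25} = 1.645 + 0.674 = 2.319.
δ = d·√n ⇒ d = δ/√n = 2.319/√252 = 0.1461.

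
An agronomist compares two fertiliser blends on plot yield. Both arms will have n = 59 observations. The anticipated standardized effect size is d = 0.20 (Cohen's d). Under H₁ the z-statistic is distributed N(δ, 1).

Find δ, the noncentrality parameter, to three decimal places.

δ ≈ 1.086

The noncentrality parameter scales effect size by the design's sample-size factor: δ = d·√(n/2) = 0.20 × √(59/2) = 1.0863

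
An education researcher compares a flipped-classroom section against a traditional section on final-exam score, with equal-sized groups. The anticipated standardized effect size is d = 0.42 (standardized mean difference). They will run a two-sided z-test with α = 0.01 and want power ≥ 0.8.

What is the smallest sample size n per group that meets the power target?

Set Φ(δ − 2.576) = 0.8; then δ − 2.576 = Φ⁻¹(0.8) = 0.842, giving δ = 3.417.
(Ignoring the negligible lower-tail rejection probability gives the usual closed-form inversion.)
δ = d·√(n/2) ⇒ n = 2(δ/d)² = 2 × (3.417 / 0.42)² = 132.41.
Rounding up, n = 133 per group.

n = 133 per group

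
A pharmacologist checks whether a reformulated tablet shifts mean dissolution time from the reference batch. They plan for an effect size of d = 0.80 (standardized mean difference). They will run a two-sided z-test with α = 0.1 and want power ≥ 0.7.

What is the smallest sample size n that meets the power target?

For power 0.7 need Φ(δ − z_{0.05}) = 0.7, so δ = z_{0.05} + z_{0.30} = 1.645 + 0.524 = 2.169.
(The Φ(−δ − z_{α/2}) term is vanishingly small for δ > 0 and is dropped in the standard sample-size formula.)
δ = d·√n ⇒ n = (δ/d)² = (2.169 / 0.80)² = 7.35.
Round up to the next whole unit.

n = 8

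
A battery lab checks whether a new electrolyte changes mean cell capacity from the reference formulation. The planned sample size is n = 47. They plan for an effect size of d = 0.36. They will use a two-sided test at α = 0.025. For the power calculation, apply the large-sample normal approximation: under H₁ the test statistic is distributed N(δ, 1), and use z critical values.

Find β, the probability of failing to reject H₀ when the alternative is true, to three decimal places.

β ≈ 0.410

Noncentrality parameter: δ = d·√n = 0.36 × √47 = 2.4680
Critical value for a two-sided test at α = 0.025: z_{α/2} = 2.241.
Power = Φ(δ − 2.241) + Φ(−δ − 2.241) = Φ(0.227) + Φ(-4.709) = 0.5896 + 0.0000 = 0.5896.
Type II error: β = 1 − power = 1 − 0.5896 = 0.4104.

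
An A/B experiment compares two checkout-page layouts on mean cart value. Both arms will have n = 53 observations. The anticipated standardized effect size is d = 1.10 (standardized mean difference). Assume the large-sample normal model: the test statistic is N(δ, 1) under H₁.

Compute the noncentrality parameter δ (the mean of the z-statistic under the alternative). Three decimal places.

δ = d·√(n/2) = 1.10 × √(53/2) = 5.6626

δ ≈ 5.663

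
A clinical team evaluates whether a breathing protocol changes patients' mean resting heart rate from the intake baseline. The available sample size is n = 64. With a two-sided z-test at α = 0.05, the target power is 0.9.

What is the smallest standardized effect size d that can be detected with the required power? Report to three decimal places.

Need Φ(δ − 1.960) = 0.9, so δ = 1.960 + 1.282 = 3.242.
(Lower-tail contribution to power is negligible for δ > 0.)
δ = d·√n ⇒ d = δ/√n = 3.242/√64 = 0.4052.

d ≈ 0.405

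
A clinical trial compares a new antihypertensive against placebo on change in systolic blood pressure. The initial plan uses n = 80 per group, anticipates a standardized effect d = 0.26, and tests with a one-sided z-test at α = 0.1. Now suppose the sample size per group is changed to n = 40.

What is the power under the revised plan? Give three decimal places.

With n = 40 per group: δ = d·√(n/2) = 0.26 × √(40/2) = 1.1628. Critical value z_{0.1} = 1.282.
Revised power = Φ(δ − 1.282) = Φ(-0.119) = 0.4527.

Power ≈ 0.453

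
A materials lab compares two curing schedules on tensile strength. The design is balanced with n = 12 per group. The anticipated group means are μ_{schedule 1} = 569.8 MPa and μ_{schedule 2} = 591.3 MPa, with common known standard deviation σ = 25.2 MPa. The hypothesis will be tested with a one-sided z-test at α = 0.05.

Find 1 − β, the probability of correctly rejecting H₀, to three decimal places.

Standardized effect: d = |μ_{schedule 1} − μ_{schedule 2}| / σ = |569.8 − 591.3| / 25.2 = 0.8532
Noncentrality parameter: δ = d·√(n/2) = 0.8532 × √(12/2) = 2.0898
Critical value for a one-sided test at α = 0.05: z_α = 1.645.
Power = P(Z > 1.645 − δ) = Φ(0.445) = 0.6718.

Power ≈ 0.672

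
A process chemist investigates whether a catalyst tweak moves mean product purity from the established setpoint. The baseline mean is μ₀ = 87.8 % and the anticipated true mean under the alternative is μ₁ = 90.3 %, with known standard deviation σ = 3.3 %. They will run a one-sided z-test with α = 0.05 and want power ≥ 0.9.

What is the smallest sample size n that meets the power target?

Standardized effect: d = |μ₁ − μ₀| / σ = |90.3 − 87.8| / 3.3 = 0.7576
Set Φ(δ − 1.645) = 0.9; then δ − 1.645 = Φ⁻¹(0.9) = 1.282, giving δ = 2.926.
δ = d·√n ⇒ n = (δ/d)² = (2.926 / 0.7576)² = 14.92.
Round up to the next whole unit.

n = 15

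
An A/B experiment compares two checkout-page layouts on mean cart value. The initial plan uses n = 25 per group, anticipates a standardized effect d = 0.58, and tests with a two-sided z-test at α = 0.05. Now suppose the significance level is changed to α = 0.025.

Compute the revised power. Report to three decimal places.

Power ≈ 0.424

δ = d·√(n/2) = 0.58 × √(25/2) = 2.0506 (unchanged). New critical value: z_{0.0125} = 2.241.
Revised power = Φ(δ − 2.241) + Φ(−δ − 2.241) = Φ(-0.191) + Φ(-4.292) = 0.4243 + 0.0000 = 0.4244.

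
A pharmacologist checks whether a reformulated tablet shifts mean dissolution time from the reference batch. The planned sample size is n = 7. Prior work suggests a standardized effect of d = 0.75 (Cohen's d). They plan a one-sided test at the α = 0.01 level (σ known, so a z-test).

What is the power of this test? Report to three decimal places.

Noncentrality parameter: δ = d·√n = 0.75 × √7 = 1.9843
One-sided α = 0.01 → critical value z_{0.01} = 2.326.
Power = Φ(δ − 2.326) = Φ(-0.342) = 0.3662.

Power ≈ 0.366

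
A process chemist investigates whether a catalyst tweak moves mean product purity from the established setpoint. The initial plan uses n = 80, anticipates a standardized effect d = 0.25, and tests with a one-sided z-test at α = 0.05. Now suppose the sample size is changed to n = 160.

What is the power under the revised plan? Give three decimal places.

With n = 160: δ = d·√n = 0.25 × √160 = 3.1623. Critical value z_{0.05} = 1.645.
Revised power = Φ(δ − 1.645) = Φ(1.517) = 0.9354.

Power ≈ 0.935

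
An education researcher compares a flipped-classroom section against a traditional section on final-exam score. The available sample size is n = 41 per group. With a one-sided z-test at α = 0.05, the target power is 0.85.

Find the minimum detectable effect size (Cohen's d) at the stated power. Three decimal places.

d ≈ 0.592

Need Φ(δ − 1.645) = 0.85, so δ = 1.645 + 1.036 = 2.681.
δ = d·√(n/2) ⇒ d = δ/√(n/2) = 2.681/√(41/2) = 0.5922.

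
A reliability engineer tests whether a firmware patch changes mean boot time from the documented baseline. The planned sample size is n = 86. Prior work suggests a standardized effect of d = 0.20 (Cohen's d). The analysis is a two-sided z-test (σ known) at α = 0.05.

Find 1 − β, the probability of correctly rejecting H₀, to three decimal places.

Power ≈ 0.458

Noncentrality parameter: δ = d·√n = 0.20 × √86 = 1.8547
Two-sided α = 0.05 → critical value z_{0.025} = 1.960.
Power = Φ(δ − 1.960) + Φ(−δ − 1.960) = Φ(-0.105) + Φ(-3.815) = 0.4581 + 0.0001 = 0.4582.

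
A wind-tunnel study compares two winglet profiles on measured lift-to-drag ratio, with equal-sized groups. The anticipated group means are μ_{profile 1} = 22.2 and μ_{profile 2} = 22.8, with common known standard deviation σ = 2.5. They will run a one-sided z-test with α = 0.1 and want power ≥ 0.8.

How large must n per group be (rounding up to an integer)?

Standardized effect: d = |μ_{profile 1} − μ_{profile 2}| / σ = |22.2 − 22.8| / 2.5 = 0.2400
For power 0.8 need Φ(δ − z_{0.1}) = 0.8, so δ = z_{0.1} + z_{0.20} = 1.282 + 0.842 = 2.123.
δ = d·√(n/2) ⇒ n = 2(δ/d)² = 2 × (2.123 / 0.2400)² = 156.52.
Rounding up, n = 157 per group.

n = 157 per group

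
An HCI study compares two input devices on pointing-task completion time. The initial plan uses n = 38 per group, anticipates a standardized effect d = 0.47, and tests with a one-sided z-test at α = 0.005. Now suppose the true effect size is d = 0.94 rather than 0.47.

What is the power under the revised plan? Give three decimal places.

Power ≈ 0.936

With d = 0.94: δ = d·√(n/2) = 0.94 × √(38/2) = 4.0974. Critical value z_{0.005} = 2.576.
Revised power = Φ(δ − 2.576) = Φ(1.522) = 0.9359.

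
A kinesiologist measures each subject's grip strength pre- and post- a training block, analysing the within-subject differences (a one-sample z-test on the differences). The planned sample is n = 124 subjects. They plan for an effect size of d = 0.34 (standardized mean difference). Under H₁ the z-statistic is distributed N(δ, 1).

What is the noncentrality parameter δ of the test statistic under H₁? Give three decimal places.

δ ≈ 3.786

The noncentrality parameter scales effect size by the design's sample-size factor: δ = d·√n = 0.34 × √124 = 3.7861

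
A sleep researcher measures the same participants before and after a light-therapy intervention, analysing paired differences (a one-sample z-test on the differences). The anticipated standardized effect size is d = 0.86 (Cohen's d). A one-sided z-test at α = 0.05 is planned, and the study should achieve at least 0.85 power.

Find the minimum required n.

n = 10

Set Φ(δ − 1.645) = 0.85; then δ − 1.645 = Φ⁻¹(0.85) = 1.036, giving δ = 2.681.
δ = d·√n ⇒ n = (δ/d)² = (2.681 / 0.86)² = 9.72.
Rounding up, n = 10.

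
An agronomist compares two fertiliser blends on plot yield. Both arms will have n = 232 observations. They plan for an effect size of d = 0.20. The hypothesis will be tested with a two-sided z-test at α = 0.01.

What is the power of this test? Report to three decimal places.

Noncentrality parameter: δ = d·√(n/2) = 0.20 × √(232/2) = 2.1541
Critical value for a two-sided test at α = 0.01: z_{α/2} = 2.576.
Power = Φ(δ − 2.576) + Φ(−δ − 2.576) = Φ(-0.422) + Φ(-4.730) = 0.3366 + 0.0000 = 0.3366.

Power ≈ 0.337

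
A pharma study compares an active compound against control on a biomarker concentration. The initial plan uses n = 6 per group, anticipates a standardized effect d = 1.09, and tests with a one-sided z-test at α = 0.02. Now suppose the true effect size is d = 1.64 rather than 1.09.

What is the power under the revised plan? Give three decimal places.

With d = 1.64: δ = d·√(n/2) = 1.64 × √(6/2) = 2.8406. Critical value z_{0.02} = 2.054.
Revised power = P(Z > 2.054 − δ) = Φ(0.787) = 0.7843.

Power ≈ 0.784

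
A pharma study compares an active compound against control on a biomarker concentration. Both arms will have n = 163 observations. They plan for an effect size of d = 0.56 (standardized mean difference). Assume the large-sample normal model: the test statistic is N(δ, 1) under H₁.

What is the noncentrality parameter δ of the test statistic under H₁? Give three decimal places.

The noncentrality parameter scales effect size by the design's sample-size factor: δ = d·√(n/2) = 0.56 × √(163/2) = 5.0555

δ ≈ 5.056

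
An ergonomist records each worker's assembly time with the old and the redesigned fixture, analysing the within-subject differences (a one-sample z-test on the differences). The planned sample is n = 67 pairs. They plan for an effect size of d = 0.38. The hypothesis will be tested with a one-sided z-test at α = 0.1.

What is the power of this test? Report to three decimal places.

Power ≈ 0.966

Noncentrality parameter: δ = d·√n = 0.38 × √67 = 3.1104
Critical value for a one-sided test at α = 0.1: z_α = 1.282.
Power = Φ(δ − 1.282) = Φ(1.829) = 0.9663.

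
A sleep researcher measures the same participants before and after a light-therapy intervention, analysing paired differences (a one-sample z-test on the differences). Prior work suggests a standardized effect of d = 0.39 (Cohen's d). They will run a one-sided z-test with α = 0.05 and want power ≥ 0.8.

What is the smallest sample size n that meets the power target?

Set Φ(δ − 1.645) = 0.8; then δ − 1.645 = Φ⁻¹(0.8) = 0.842, giving δ = 2.486.
δ = d·√n ⇒ n = (δ/d)² = (2.486 / 0.39)² = 40.65.
Round up to the next whole unit.

n = 41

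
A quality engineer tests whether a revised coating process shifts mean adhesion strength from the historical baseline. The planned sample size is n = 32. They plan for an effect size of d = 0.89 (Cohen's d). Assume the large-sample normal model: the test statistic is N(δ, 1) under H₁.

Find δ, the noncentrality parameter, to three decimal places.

δ ≈ 5.035

δ = d·√n = 0.89 × √32 = 5.0346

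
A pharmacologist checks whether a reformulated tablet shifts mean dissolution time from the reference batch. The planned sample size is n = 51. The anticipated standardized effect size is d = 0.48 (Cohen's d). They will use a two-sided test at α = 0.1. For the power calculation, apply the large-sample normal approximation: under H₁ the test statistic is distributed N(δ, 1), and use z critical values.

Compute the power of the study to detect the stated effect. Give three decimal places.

Noncentrality parameter: δ = d·√n = 0.48 × √51 = 3.4279
Critical value for a two-sided test at α = 0.1: z_{α/2} = 1.645.
Power = Φ(δ − 1.645) + Φ(−δ − 1.645) = Φ(1.783) + Φ(-5.073) = 0.9627 + 0.0000 = 0.9627.

Power ≈ 0.963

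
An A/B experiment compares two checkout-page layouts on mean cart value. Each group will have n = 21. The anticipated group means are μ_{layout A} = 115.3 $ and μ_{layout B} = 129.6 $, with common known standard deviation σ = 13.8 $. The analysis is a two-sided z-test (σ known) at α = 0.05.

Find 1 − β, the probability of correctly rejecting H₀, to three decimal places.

Power ≈ 0.919

Standardized effect: d = |μ_{layout A} − μ_{layout B}| / σ = |115.3 − 129.6| / 13.8 = 1.0362
Noncentrality parameter: λ = d·√(n/2) = 1.0362 × √(21/2) = 3.3578
Two-sided α = 0.05 → critical value z_{0.025} = 1.960.
Power = Φ(λ − 1.960) + Φ(−λ − 1.960) = Φ(1.398) + Φ(-5.318) = 0.9189 + 0.0000 = 0.9189.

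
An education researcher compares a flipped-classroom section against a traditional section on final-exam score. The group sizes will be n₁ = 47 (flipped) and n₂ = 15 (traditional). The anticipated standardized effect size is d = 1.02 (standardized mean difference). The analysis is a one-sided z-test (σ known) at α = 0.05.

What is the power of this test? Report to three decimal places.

Power ≈ 0.964

Noncentrality parameter: δ = d / √(1/n₁ + 1/n₂) = 1.02 / √(1/47 + 1/15) = 3.4395
Critical value for a one-sided test at α = 0.05: z_α = 1.645.
Power = Φ(δ − 1.645) = Φ(1.795) = 0.9636.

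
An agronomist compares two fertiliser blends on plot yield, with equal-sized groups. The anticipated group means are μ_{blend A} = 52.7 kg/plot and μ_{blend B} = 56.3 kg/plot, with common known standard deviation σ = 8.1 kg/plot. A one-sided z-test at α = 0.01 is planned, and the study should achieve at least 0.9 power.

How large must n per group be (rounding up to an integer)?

Standardized effect: d = |μ_{blend A} − μ_{blend B}| / σ = |52.7 − 56.3| / 8.1 = 0.4444
Set Φ(δ − 2.326) = 0.9; then δ − 2.326 = Φ⁻¹(0.9) = 1.282, giving δ = 3.608.
δ = d·√(n/2) ⇒ n = 2(δ/d)² = 2 × (3.608 / 0.4444)² = 131.80.
Round up to the next whole unit.

n = 132 per group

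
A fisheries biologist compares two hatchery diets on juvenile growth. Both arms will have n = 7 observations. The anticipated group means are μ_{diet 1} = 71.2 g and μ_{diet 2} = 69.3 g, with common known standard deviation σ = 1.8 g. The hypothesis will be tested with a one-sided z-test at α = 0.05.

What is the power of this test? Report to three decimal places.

Standardized effect: d = |μ_{diet 1} − μ_{diet 2}| / σ = |71.2 − 69.3| / 1.8 = 1.0556
Noncentrality parameter: δ = d·√(n/2) = 1.0556 × √(7/2) = 1.9748
Critical value for a one-sided test at α = 0.05: z_α = 1.645.
Power = Φ(δ − 1.645) = Φ(0.330) = 0.6293.

Power ≈ 0.629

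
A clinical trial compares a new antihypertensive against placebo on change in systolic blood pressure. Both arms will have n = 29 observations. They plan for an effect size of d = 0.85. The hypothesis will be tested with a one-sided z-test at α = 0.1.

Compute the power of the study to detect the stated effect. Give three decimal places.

Noncentrality parameter: δ = d·√(n/2) = 0.85 × √(29/2) = 3.2367
Critical value for a one-sided test at α = 0.1: z_α = 1.282.
Power = P(Z > 1.282 − δ) = Φ(1.955) = 0.9747.

Power ≈ 0.975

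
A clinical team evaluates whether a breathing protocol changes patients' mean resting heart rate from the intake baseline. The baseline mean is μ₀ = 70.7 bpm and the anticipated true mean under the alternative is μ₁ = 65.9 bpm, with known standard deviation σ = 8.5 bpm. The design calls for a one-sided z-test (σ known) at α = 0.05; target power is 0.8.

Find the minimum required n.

n = 20

Standardized effect: d = |μ₁ − μ₀| / σ = |65.9 − 70.7| / 8.5 = 0.5647
For power 0.8 need Φ(δ − z_{0.05}) = 0.8, so δ = z_{0.05} + z_{0.20} = 1.645 + 0.842 = 2.486.
δ = d·√n ⇒ n = (δ/d)² = (2.486 / 0.5647)² = 19.39.
Round up to the next whole unit.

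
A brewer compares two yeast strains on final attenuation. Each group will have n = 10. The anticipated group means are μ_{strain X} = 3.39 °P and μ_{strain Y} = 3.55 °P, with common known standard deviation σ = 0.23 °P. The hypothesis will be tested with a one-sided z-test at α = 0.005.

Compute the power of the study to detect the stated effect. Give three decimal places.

Power ≈ 0.154

Standardized effect: d = |μ_{strain X} − μ_{strain Y}| / σ = |3.39 − 3.55| / 0.23 = 0.6957
Noncentrality parameter: δ = d·√(n/2) = 0.6957 × √(10/2) = 1.5555
Critical value for a one-sided test at α = 0.005: z_α = 2.576.
Power = P(Z > 2.576 − δ) = Φ(-1.020) = 0.1538.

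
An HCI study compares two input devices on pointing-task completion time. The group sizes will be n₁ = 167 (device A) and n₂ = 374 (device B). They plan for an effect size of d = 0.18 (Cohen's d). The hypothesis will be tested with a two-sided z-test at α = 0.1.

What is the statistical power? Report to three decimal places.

Noncentrality parameter: δ = d / √(1/n₁ + 1/n₂) = 0.18 / √(1/167 + 1/374) = 1.9341
Critical value for a two-sided test at α = 0.1: z_{α/2} = 1.645.
Power = Φ(δ − 1.645) + Φ(−δ − 1.645) = Φ(0.289) + Φ(-3.579) = 0.6138 + 0.0002 = 0.6140.

Power ≈ 0.614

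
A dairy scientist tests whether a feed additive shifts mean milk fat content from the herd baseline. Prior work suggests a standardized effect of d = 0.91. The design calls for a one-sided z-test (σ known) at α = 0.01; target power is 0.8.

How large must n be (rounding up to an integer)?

n = 13

Set Φ(δ − 2.326) = 0.8; then δ − 2.326 = Φ⁻¹(0.8) = 0.842, giving δ = 3.168.
δ = d·√n ⇒ n = (δ/d)² = (3.168 / 0.91)² = 12.12.
Rounding up, n = 13.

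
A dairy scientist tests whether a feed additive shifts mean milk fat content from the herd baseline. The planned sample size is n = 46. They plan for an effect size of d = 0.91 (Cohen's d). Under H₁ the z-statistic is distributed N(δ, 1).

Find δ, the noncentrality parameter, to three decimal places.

δ ≈ 6.172

The noncentrality parameter scales effect size by the design's sample-size factor: δ = d·√n = 0.91 × √46 = 6.1719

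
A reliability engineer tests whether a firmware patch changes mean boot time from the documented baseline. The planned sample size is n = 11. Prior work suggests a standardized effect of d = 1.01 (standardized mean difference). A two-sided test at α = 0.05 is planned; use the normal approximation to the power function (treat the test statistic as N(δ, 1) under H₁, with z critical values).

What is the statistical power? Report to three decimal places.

Power ≈ 0.918

Noncentrality parameter: δ = d·√n = 1.01 × √11 = 3.3498
Two-sided α = 0.05 → critical value z_{0.025} = 1.960.
Power = Φ(δ − 1.960) + Φ(−δ − 1.960) = Φ(1.390) + Φ(-5.310) = 0.9177 + 0.0000 = 0.9177.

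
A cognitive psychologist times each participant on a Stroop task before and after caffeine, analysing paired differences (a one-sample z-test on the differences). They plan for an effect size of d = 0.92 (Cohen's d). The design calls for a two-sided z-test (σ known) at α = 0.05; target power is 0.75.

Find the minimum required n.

n = 9

Set Φ(δ − 1.960) = 0.75; then δ − 1.960 = Φ⁻¹(0.75) = 0.674, giving δ = 2.634.
(Ignoring the negligible lower-tail rejection probability gives the usual closed-form inversion.)
δ = d·√n ⇒ n = (δ/d)² = (2.634 / 0.92)² = 8.20.
Rounding up, n = 9.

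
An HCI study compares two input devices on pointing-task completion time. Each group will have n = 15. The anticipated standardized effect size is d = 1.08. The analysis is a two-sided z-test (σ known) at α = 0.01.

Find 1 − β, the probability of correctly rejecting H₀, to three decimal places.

Power ≈ 0.649

Noncentrality parameter: δ = d·√(n/2) = 1.08 × √(15/2) = 2.9577
Critical value for a two-sided test at α = 0.01: z_{α/2} = 2.576.
Power = Φ(δ − 2.576) + Φ(−δ − 2.576) = Φ(0.382) + Φ(-5.534) = 0.6487 + 0.0000 = 0.6487.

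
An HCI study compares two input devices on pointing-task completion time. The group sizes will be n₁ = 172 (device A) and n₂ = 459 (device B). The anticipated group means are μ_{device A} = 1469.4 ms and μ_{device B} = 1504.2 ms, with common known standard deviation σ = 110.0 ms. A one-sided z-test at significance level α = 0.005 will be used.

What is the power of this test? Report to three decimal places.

Power ≈ 0.832

Standardized effect: d = |μ_{device A} − μ_{device B}| / σ = |1469.4 − 1504.2| / 110.0 = 0.3164
Noncentrality parameter: δ = d / √(1/n₁ + 1/n₂) = 0.3164 / √(1/172 + 1/459) = 3.5387
One-sided α = 0.005 → critical value z_{0.005} = 2.576.
Power = P(Z > 2.576 − δ) = Φ(0.963) = 0.8322.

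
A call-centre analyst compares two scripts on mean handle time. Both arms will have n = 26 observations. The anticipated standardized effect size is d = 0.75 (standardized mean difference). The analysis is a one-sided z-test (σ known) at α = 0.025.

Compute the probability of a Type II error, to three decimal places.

β ≈ 0.228

Noncentrality parameter: δ = d·√(n/2) = 0.75 × √(26/2) = 2.7042
Critical value for a one-sided test at α = 0.025: z_α = 1.960.
Power = Φ(δ − 1.960) = Φ(0.744) = 0.7716.
Type II error: β = 1 − power = 1 − 0.7716 = 0.2284.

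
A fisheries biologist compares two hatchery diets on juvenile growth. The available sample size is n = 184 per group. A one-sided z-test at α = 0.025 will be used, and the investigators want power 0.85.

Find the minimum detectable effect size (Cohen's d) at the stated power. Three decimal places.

Need Φ(δ − 1.960) = 0.85, so δ = 1.960 + 1.036 = 2.996.
δ = d·√(n/2) ⇒ d = δ/√(n/2) = 2.996/√(184/2) = 0.3124.

d ≈ 0.312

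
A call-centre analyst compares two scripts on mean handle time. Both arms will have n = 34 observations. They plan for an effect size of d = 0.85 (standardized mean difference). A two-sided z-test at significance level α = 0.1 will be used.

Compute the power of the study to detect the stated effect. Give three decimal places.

Power ≈ 0.969

Noncentrality parameter: δ = d·√(n/2) = 0.85 × √(34/2) = 3.5046
Two-sided α = 0.1 → critical value z_{0.05} = 1.645.
Power = Φ(δ − 1.645) + Φ(−δ − 1.645) = Φ(1.860) + Φ(-5.149) = 0.9685 + 0.0000 = 0.9685.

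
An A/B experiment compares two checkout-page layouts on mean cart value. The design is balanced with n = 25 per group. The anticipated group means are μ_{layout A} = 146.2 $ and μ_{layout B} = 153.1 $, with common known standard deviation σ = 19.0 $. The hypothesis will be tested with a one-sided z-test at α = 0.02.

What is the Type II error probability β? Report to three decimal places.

Standardized effect: d = |μ_{layout A} − μ_{layout B}| / σ = |146.2 − 153.1| / 19.0 = 0.3632
Noncentrality parameter: δ = d·√(n/2) = 0.3632 × √(25/2) = 1.2840
Critical value for a one-sided test at α = 0.02: z_α = 2.054.
Power = P(Z > 2.054 − δ) = Φ(-0.770) = 0.2207.
Type II error: β = 1 − power = 1 − 0.2207 = 0.7793.

β ≈ 0.779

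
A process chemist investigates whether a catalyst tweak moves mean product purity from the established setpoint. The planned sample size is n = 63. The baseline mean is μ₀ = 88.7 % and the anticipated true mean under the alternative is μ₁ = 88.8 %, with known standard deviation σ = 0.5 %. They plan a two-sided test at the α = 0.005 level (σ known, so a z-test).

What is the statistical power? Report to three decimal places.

Power ≈ 0.111

Standardized effect: d = |μ₁ − μ₀| / σ = |88.8 − 88.7| / 0.5 = 0.2000
Noncentrality parameter: δ = d·√n = 0.2000 × √63 = 1.5875
Two-sided α = 0.005 → critical value z_{0.0025} = 2.807.
Power = Φ(δ − 2.807) + Φ(−δ − 2.807) = Φ(-1.220) + Φ(-4.394) = 0.1113 + 0.0000 = 0.1113.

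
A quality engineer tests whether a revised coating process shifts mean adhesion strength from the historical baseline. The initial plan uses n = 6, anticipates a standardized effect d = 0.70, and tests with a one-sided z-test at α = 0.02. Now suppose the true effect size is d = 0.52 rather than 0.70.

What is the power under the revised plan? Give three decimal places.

With d = 0.52: δ = d·√n = 0.52 × √6 = 1.2737. Critical value z_{0.02} = 2.054.
Revised power = Φ(δ − 2.054) = Φ(-0.780) = 0.2177.

Power ≈ 0.218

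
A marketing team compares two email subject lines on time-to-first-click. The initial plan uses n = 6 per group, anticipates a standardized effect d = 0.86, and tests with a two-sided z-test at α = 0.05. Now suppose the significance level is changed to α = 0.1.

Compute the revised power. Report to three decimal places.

Power ≈ 0.439

δ = d·√(n/2) = 0.86 × √(6/2) = 1.4896 (unchanged). New critical value: z_{0.05} = 1.645.
Revised power = Φ(δ − 1.645) + Φ(−δ − 1.645) = Φ(-0.155) + Φ(-3.134) = 0.4383 + 0.0009 = 0.4392.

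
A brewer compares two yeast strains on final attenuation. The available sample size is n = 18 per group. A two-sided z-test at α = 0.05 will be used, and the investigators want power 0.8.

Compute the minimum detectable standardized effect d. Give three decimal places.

Required noncentrality: δ = z_{0.025} + z_{0.20} = 1.960 + 0.842 = 2.802.
(The second rejection-region term Φ(−δ − z_{α/2}) is negligible and dropped.)
δ = d·√(n/2) ⇒ d = δ/√(n/2) = 2.802/√(18/2) = 0.9339.

d ≈ 0.934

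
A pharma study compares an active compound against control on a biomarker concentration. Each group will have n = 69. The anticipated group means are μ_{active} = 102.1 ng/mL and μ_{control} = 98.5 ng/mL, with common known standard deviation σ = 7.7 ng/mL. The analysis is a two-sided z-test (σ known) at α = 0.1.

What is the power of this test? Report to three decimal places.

Standardized effect: d = |μ_{active} − μ_{control}| / σ = |102.1 − 98.5| / 7.7 = 0.4675
Noncentrality parameter: δ = d·√(n/2) = 0.4675 × √(69/2) = 2.7461
Critical value for a two-sided test at α = 0.1: z_{α/2} = 1.645.
Power = Φ(δ − 1.645) + Φ(−δ − 1.645) = Φ(1.101) + Φ(-4.391) = 0.8646 + 0.0000 = 0.8646.

Power ≈ 0.865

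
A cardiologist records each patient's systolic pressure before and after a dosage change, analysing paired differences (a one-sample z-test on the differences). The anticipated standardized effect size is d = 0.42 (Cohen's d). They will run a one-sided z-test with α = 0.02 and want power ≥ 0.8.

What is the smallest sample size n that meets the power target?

Set Φ(δ − 2.054) = 0.8; then δ − 2.054 = Φ⁻¹(0.8) = 0.842, giving δ = 2.895.
δ = d·√n ⇒ n = (δ/d)² = (2.895 / 0.42)² = 47.52.
Rounding up, n = 48.

n = 48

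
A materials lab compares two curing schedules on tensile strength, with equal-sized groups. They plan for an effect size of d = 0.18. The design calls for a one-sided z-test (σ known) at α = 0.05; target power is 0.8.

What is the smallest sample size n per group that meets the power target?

n = 382 per group

Set Φ(δ − 1.645) = 0.8; then δ − 1.645 = Φ⁻¹(0.8) = 0.842, giving δ = 2.486.
δ = d·√(n/2) ⇒ n = 2(δ/d)² = 2 × (2.486 / 0.18)² = 381.64.
Round up to the next whole unit.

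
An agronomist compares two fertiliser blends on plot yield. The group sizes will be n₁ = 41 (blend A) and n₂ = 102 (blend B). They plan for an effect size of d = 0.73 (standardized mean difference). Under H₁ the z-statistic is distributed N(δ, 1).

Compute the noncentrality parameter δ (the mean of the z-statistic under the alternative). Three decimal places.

δ ≈ 3.948

The noncentrality parameter scales effect size by the design's sample-size factor: δ = d / √(1/n₁ + 1/n₂) = 0.73 / √(1/41 + 1/102) = 3.9477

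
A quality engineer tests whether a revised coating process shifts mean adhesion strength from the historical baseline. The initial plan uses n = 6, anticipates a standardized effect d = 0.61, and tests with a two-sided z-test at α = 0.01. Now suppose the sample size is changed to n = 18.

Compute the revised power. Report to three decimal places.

With n = 18: δ = d·√n = 0.61 × √18 = 2.5880. Critical value z_{0.005} = 2.576.
Revised power = Φ(δ − 2.576) + Φ(−δ − 2.576) = Φ(0.012) + Φ(-5.164) = 0.5049 + 0.0000 = 0.5049.

Power ≈ 0.505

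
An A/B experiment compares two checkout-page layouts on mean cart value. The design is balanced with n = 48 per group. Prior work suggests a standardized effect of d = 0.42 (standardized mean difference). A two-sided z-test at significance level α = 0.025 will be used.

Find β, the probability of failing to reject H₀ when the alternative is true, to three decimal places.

β ≈ 0.573

Noncentrality parameter: δ = d·√(n/2) = 0.42 × √(48/2) = 2.0576
Two-sided α = 0.025 → critical value z_{0.0125} = 2.241.
Power = Φ(δ − 2.241) + Φ(−δ − 2.241) = Φ(-0.184) + Φ(-4.299) = 0.4271 + 0.0000 = 0.4271.
Type II error: β = 1 − power = 1 − 0.4271 = 0.5729.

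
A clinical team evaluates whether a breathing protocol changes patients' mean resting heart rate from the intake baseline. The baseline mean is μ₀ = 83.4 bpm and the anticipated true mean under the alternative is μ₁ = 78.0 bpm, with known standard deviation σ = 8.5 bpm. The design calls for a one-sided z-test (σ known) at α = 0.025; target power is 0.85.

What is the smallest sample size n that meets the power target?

Standardized effect: d = |μ₁ − μ₀| / σ = |78.0 − 83.4| / 8.5 = 0.6353
For power 0.85 need Φ(δ − z_{0.025}) = 0.85, so δ = z_{0.025} + z_{0.15} = 1.960 + 1.036 = 2.996.
δ = d·√n ⇒ n = (δ/d)² = (2.996 / 0.6353)² = 22.25.
Rounding up, n = 23.

n = 23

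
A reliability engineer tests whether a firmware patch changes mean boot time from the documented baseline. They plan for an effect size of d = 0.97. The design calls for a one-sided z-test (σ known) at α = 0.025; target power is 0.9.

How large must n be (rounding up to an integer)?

Set Φ(δ − 1.960) = 0.9; then δ − 1.960 = Φ⁻¹(0.9) = 1.282, giving δ = 3.242.
δ = d·√n ⇒ n = (δ/d)² = (3.242 / 0.97)² = 11.17.
Round up to the next whole unit.

n = 12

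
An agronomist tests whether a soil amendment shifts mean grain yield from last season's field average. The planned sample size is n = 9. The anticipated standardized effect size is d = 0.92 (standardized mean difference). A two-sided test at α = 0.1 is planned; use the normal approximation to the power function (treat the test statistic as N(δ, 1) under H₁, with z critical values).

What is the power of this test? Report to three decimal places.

Power ≈ 0.868

Noncentrality parameter: δ = d·√n = 0.92 × √9 = 2.7600
Two-sided α = 0.1 → critical value z_{0.05} = 1.645.
Power = Φ(δ − 1.645) + Φ(−δ − 1.645) = Φ(1.115) + Φ(-4.405) = 0.8676 + 0.0000 = 0.8676.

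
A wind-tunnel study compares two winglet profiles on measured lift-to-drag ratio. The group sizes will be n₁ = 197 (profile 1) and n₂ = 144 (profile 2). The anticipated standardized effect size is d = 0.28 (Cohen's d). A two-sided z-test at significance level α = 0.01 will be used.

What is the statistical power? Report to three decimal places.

Noncentrality parameter: δ = d / √(1/n₁ + 1/n₂) = 0.28 / √(1/197 + 1/144) = 2.5538
Two-sided α = 0.01 → critical value z_{0.005} = 2.576.
Power = Φ(δ − 2.576) + Φ(−δ − 2.576) = Φ(-0.022) + Φ(-5.130) = 0.4912 + 0.0000 = 0.4912.

Power ≈ 0.491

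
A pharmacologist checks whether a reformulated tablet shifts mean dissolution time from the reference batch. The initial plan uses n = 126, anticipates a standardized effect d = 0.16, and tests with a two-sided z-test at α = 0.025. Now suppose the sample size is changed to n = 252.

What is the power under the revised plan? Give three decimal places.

Power ≈ 0.617

With n = 252: δ = d·√n = 0.16 × √252 = 2.5399. Critical value z_{0.0125} = 2.241.
Revised power = Φ(δ − 2.241) + Φ(−δ − 2.241) = Φ(0.299) + Φ(-4.781) = 0.6173 + 0.0000 = 0.6173.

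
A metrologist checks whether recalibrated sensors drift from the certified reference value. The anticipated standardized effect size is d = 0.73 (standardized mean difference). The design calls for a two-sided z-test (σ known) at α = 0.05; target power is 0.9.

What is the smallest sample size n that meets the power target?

n = 20

For power 0.9 need Φ(δ − z_{0.025}) = 0.9, so δ = z_{0.025} + z_{0.10} = 1.960 + 1.282 = 3.242.
(The Φ(−δ − z_{α/2}) term is vanishingly small for δ > 0 and is dropped in the standard sample-size formula.)
δ = d·√n ⇒ n = (δ/d)² = (3.242 / 0.73)² = 19.72.
Round up to the next whole unit.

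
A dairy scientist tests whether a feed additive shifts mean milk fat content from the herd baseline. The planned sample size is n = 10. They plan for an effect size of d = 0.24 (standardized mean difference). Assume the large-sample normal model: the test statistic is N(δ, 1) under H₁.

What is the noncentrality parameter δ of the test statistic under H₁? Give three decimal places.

δ ≈ 0.759

δ = d·√n = 0.24 × √10 = 0.7589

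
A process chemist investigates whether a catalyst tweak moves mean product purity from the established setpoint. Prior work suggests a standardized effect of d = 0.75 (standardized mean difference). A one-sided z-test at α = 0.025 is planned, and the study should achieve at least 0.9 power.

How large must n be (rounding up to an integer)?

n = 19

Set Φ(δ − 1.960) = 0.9; then δ − 1.960 = Φ⁻¹(0.9) = 1.282, giving δ = 3.242.
δ = d·√n ⇒ n = (δ/d)² = (3.242 / 0.75)² = 18.68.
Round up to the next whole unit.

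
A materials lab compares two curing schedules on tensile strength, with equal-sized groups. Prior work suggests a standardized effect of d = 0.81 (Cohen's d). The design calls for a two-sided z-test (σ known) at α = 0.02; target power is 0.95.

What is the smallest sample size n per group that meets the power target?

For power 0.95 need Φ(δ − z_{0.01}) = 0.95, so δ = z_{0.01} + z_{0.05} = 2.326 + 1.645 = 3.971.
(For δ > 0 the lower-tail rejection region contributes negligibly to power, so the one-term inversion is standard.)
δ = d·√(n/2) ⇒ n = 2(δ/d)² = 2 × (3.971 / 0.81)² = 48.07.
Rounding up, n = 49 per group.

n = 49 per group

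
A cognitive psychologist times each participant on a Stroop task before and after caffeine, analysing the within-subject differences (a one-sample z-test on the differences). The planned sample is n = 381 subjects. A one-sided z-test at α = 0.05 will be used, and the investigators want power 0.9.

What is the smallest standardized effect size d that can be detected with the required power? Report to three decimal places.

Required noncentrality: δ = z_{0.05} + z_{0.10} = 1.645 + 1.282 = 2.926.
δ = d·√n ⇒ d = δ/√n = 2.926/√381 = 0.1499.

d ≈ 0.150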